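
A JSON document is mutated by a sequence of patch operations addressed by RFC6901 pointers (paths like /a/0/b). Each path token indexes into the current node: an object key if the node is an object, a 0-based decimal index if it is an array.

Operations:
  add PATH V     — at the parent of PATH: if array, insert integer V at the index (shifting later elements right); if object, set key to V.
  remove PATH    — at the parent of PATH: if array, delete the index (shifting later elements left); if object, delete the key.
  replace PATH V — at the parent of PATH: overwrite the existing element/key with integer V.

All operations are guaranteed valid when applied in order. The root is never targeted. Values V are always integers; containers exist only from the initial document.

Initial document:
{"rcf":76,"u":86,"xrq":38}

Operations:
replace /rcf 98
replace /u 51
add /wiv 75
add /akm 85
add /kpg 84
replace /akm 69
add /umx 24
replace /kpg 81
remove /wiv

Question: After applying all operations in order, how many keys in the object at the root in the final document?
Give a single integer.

Answer: 6

Derivation:
After op 1 (replace /rcf 98): {"rcf":98,"u":86,"xrq":38}
After op 2 (replace /u 51): {"rcf":98,"u":51,"xrq":38}
After op 3 (add /wiv 75): {"rcf":98,"u":51,"wiv":75,"xrq":38}
After op 4 (add /akm 85): {"akm":85,"rcf":98,"u":51,"wiv":75,"xrq":38}
After op 5 (add /kpg 84): {"akm":85,"kpg":84,"rcf":98,"u":51,"wiv":75,"xrq":38}
After op 6 (replace /akm 69): {"akm":69,"kpg":84,"rcf":98,"u":51,"wiv":75,"xrq":38}
After op 7 (add /umx 24): {"akm":69,"kpg":84,"rcf":98,"u":51,"umx":24,"wiv":75,"xrq":38}
After op 8 (replace /kpg 81): {"akm":69,"kpg":81,"rcf":98,"u":51,"umx":24,"wiv":75,"xrq":38}
After op 9 (remove /wiv): {"akm":69,"kpg":81,"rcf":98,"u":51,"umx":24,"xrq":38}
Size at the root: 6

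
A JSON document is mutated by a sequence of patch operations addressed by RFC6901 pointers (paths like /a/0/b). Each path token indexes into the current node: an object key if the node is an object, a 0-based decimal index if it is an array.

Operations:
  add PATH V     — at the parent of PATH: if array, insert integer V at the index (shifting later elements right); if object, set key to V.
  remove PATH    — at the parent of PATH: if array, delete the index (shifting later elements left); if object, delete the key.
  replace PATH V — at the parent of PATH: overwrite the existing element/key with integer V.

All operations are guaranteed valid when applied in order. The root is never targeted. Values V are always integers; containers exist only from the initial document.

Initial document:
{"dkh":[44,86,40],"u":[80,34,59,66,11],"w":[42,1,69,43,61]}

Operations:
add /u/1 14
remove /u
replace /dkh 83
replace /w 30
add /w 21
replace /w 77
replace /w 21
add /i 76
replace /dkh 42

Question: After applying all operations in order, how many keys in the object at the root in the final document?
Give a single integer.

After op 1 (add /u/1 14): {"dkh":[44,86,40],"u":[80,14,34,59,66,11],"w":[42,1,69,43,61]}
After op 2 (remove /u): {"dkh":[44,86,40],"w":[42,1,69,43,61]}
After op 3 (replace /dkh 83): {"dkh":83,"w":[42,1,69,43,61]}
After op 4 (replace /w 30): {"dkh":83,"w":30}
After op 5 (add /w 21): {"dkh":83,"w":21}
After op 6 (replace /w 77): {"dkh":83,"w":77}
After op 7 (replace /w 21): {"dkh":83,"w":21}
After op 8 (add /i 76): {"dkh":83,"i":76,"w":21}
After op 9 (replace /dkh 42): {"dkh":42,"i":76,"w":21}
Size at the root: 3

Answer: 3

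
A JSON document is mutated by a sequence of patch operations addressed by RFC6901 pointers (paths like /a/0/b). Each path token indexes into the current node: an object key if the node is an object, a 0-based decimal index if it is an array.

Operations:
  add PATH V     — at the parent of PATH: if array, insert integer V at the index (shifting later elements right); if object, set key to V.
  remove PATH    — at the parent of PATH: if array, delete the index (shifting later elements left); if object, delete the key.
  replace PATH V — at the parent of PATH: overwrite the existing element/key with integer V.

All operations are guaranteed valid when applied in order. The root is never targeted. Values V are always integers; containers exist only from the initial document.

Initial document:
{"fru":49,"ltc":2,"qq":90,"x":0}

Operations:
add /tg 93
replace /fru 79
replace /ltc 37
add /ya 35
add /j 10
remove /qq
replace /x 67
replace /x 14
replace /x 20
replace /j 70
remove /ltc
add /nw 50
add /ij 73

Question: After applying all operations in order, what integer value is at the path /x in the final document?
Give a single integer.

Answer: 20

Derivation:
After op 1 (add /tg 93): {"fru":49,"ltc":2,"qq":90,"tg":93,"x":0}
After op 2 (replace /fru 79): {"fru":79,"ltc":2,"qq":90,"tg":93,"x":0}
After op 3 (replace /ltc 37): {"fru":79,"ltc":37,"qq":90,"tg":93,"x":0}
After op 4 (add /ya 35): {"fru":79,"ltc":37,"qq":90,"tg":93,"x":0,"ya":35}
After op 5 (add /j 10): {"fru":79,"j":10,"ltc":37,"qq":90,"tg":93,"x":0,"ya":35}
After op 6 (remove /qq): {"fru":79,"j":10,"ltc":37,"tg":93,"x":0,"ya":35}
After op 7 (replace /x 67): {"fru":79,"j":10,"ltc":37,"tg":93,"x":67,"ya":35}
After op 8 (replace /x 14): {"fru":79,"j":10,"ltc":37,"tg":93,"x":14,"ya":35}
After op 9 (replace /x 20): {"fru":79,"j":10,"ltc":37,"tg":93,"x":20,"ya":35}
After op 10 (replace /j 70): {"fru":79,"j":70,"ltc":37,"tg":93,"x":20,"ya":35}
After op 11 (remove /ltc): {"fru":79,"j":70,"tg":93,"x":20,"ya":35}
After op 12 (add /nw 50): {"fru":79,"j":70,"nw":50,"tg":93,"x":20,"ya":35}
After op 13 (add /ij 73): {"fru":79,"ij":73,"j":70,"nw":50,"tg":93,"x":20,"ya":35}
Value at /x: 20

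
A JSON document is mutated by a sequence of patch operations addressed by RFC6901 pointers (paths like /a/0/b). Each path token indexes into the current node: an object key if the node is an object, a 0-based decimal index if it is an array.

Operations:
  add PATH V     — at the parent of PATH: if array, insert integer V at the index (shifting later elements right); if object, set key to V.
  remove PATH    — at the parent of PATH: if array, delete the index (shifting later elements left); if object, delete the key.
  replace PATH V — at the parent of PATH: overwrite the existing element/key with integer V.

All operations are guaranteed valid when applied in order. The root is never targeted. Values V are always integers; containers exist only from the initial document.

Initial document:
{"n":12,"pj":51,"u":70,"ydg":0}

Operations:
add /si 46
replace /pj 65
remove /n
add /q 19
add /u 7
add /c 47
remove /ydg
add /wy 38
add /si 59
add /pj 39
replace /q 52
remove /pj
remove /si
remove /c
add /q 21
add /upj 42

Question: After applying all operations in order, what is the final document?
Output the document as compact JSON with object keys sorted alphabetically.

Answer: {"q":21,"u":7,"upj":42,"wy":38}

Derivation:
After op 1 (add /si 46): {"n":12,"pj":51,"si":46,"u":70,"ydg":0}
After op 2 (replace /pj 65): {"n":12,"pj":65,"si":46,"u":70,"ydg":0}
After op 3 (remove /n): {"pj":65,"si":46,"u":70,"ydg":0}
After op 4 (add /q 19): {"pj":65,"q":19,"si":46,"u":70,"ydg":0}
After op 5 (add /u 7): {"pj":65,"q":19,"si":46,"u":7,"ydg":0}
After op 6 (add /c 47): {"c":47,"pj":65,"q":19,"si":46,"u":7,"ydg":0}
After op 7 (remove /ydg): {"c":47,"pj":65,"q":19,"si":46,"u":7}
After op 8 (add /wy 38): {"c":47,"pj":65,"q":19,"si":46,"u":7,"wy":38}
After op 9 (add /si 59): {"c":47,"pj":65,"q":19,"si":59,"u":7,"wy":38}
After op 10 (add /pj 39): {"c":47,"pj":39,"q":19,"si":59,"u":7,"wy":38}
After op 11 (replace /q 52): {"c":47,"pj":39,"q":52,"si":59,"u":7,"wy":38}
After op 12 (remove /pj): {"c":47,"q":52,"si":59,"u":7,"wy":38}
After op 13 (remove /si): {"c":47,"q":52,"u":7,"wy":38}
After op 14 (remove /c): {"q":52,"u":7,"wy":38}
After op 15 (add /q 21): {"q":21,"u":7,"wy":38}
After op 16 (add /upj 42): {"q":21,"u":7,"upj":42,"wy":38}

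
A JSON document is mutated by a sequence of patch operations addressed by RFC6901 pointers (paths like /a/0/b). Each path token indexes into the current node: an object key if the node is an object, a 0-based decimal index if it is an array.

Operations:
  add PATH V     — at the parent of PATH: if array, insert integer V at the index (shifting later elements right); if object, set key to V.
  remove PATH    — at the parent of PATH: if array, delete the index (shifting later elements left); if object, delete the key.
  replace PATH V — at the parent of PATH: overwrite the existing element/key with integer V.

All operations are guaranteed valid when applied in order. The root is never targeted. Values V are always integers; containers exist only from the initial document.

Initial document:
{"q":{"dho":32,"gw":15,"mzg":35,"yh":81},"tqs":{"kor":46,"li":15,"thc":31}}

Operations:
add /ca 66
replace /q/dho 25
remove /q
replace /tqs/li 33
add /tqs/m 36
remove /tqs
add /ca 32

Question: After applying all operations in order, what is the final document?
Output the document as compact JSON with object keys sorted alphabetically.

After op 1 (add /ca 66): {"ca":66,"q":{"dho":32,"gw":15,"mzg":35,"yh":81},"tqs":{"kor":46,"li":15,"thc":31}}
After op 2 (replace /q/dho 25): {"ca":66,"q":{"dho":25,"gw":15,"mzg":35,"yh":81},"tqs":{"kor":46,"li":15,"thc":31}}
After op 3 (remove /q): {"ca":66,"tqs":{"kor":46,"li":15,"thc":31}}
After op 4 (replace /tqs/li 33): {"ca":66,"tqs":{"kor":46,"li":33,"thc":31}}
After op 5 (add /tqs/m 36): {"ca":66,"tqs":{"kor":46,"li":33,"m":36,"thc":31}}
After op 6 (remove /tqs): {"ca":66}
After op 7 (add /ca 32): {"ca":32}

Answer: {"ca":32}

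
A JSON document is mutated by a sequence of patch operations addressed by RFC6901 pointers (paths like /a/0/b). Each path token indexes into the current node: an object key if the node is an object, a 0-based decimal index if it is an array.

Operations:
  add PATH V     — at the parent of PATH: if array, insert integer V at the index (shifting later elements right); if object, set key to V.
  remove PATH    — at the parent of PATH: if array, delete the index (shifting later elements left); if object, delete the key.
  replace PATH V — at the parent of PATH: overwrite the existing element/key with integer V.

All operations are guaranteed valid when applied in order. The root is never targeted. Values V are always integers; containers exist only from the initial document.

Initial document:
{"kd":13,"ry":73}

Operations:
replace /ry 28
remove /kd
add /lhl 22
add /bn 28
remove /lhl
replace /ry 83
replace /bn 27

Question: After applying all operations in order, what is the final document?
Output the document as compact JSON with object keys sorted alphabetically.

Answer: {"bn":27,"ry":83}

Derivation:
After op 1 (replace /ry 28): {"kd":13,"ry":28}
After op 2 (remove /kd): {"ry":28}
After op 3 (add /lhl 22): {"lhl":22,"ry":28}
After op 4 (add /bn 28): {"bn":28,"lhl":22,"ry":28}
After op 5 (remove /lhl): {"bn":28,"ry":28}
After op 6 (replace /ry 83): {"bn":28,"ry":83}
After op 7 (replace /bn 27): {"bn":27,"ry":83}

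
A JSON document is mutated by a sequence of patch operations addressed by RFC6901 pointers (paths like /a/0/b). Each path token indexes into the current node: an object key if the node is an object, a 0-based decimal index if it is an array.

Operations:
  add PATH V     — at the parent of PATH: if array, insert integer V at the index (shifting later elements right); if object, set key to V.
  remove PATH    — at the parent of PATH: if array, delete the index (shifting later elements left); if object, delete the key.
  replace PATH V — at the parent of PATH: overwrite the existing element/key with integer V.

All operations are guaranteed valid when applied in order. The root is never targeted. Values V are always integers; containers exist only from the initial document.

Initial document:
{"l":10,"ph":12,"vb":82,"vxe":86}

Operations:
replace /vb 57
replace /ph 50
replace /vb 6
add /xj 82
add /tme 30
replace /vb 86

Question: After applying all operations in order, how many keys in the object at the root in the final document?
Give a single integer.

Answer: 6

Derivation:
After op 1 (replace /vb 57): {"l":10,"ph":12,"vb":57,"vxe":86}
After op 2 (replace /ph 50): {"l":10,"ph":50,"vb":57,"vxe":86}
After op 3 (replace /vb 6): {"l":10,"ph":50,"vb":6,"vxe":86}
After op 4 (add /xj 82): {"l":10,"ph":50,"vb":6,"vxe":86,"xj":82}
After op 5 (add /tme 30): {"l":10,"ph":50,"tme":30,"vb":6,"vxe":86,"xj":82}
After op 6 (replace /vb 86): {"l":10,"ph":50,"tme":30,"vb":86,"vxe":86,"xj":82}
Size at the root: 6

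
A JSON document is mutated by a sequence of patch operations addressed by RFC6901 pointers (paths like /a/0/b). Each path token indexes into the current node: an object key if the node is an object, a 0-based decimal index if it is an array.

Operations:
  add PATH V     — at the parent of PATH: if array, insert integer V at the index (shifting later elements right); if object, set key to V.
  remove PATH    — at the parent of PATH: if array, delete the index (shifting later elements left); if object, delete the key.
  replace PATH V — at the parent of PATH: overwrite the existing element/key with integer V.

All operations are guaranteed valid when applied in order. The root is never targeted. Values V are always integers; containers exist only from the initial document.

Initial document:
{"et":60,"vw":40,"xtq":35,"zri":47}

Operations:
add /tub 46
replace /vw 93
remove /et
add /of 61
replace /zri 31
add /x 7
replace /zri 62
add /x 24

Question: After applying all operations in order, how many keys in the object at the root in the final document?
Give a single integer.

Answer: 6

Derivation:
After op 1 (add /tub 46): {"et":60,"tub":46,"vw":40,"xtq":35,"zri":47}
After op 2 (replace /vw 93): {"et":60,"tub":46,"vw":93,"xtq":35,"zri":47}
After op 3 (remove /et): {"tub":46,"vw":93,"xtq":35,"zri":47}
After op 4 (add /of 61): {"of":61,"tub":46,"vw":93,"xtq":35,"zri":47}
After op 5 (replace /zri 31): {"of":61,"tub":46,"vw":93,"xtq":35,"zri":31}
After op 6 (add /x 7): {"of":61,"tub":46,"vw":93,"x":7,"xtq":35,"zri":31}
After op 7 (replace /zri 62): {"of":61,"tub":46,"vw":93,"x":7,"xtq":35,"zri":62}
After op 8 (add /x 24): {"of":61,"tub":46,"vw":93,"x":24,"xtq":35,"zri":62}
Size at the root: 6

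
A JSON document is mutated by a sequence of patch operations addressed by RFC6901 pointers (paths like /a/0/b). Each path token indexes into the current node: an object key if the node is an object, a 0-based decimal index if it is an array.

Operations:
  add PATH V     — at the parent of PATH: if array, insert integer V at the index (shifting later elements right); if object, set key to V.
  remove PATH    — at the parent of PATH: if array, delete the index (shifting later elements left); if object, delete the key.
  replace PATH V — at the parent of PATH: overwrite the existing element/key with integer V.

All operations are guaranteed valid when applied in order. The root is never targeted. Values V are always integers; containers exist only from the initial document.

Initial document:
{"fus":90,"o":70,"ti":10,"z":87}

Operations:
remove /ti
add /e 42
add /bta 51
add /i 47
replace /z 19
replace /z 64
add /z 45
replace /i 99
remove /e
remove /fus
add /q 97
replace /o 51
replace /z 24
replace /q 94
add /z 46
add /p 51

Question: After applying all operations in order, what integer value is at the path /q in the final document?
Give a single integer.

After op 1 (remove /ti): {"fus":90,"o":70,"z":87}
After op 2 (add /e 42): {"e":42,"fus":90,"o":70,"z":87}
After op 3 (add /bta 51): {"bta":51,"e":42,"fus":90,"o":70,"z":87}
After op 4 (add /i 47): {"bta":51,"e":42,"fus":90,"i":47,"o":70,"z":87}
After op 5 (replace /z 19): {"bta":51,"e":42,"fus":90,"i":47,"o":70,"z":19}
After op 6 (replace /z 64): {"bta":51,"e":42,"fus":90,"i":47,"o":70,"z":64}
After op 7 (add /z 45): {"bta":51,"e":42,"fus":90,"i":47,"o":70,"z":45}
After op 8 (replace /i 99): {"bta":51,"e":42,"fus":90,"i":99,"o":70,"z":45}
After op 9 (remove /e): {"bta":51,"fus":90,"i":99,"o":70,"z":45}
After op 10 (remove /fus): {"bta":51,"i":99,"o":70,"z":45}
After op 11 (add /q 97): {"bta":51,"i":99,"o":70,"q":97,"z":45}
After op 12 (replace /o 51): {"bta":51,"i":99,"o":51,"q":97,"z":45}
After op 13 (replace /z 24): {"bta":51,"i":99,"o":51,"q":97,"z":24}
After op 14 (replace /q 94): {"bta":51,"i":99,"o":51,"q":94,"z":24}
After op 15 (add /z 46): {"bta":51,"i":99,"o":51,"q":94,"z":46}
After op 16 (add /p 51): {"bta":51,"i":99,"o":51,"p":51,"q":94,"z":46}
Value at /q: 94

Answer: 94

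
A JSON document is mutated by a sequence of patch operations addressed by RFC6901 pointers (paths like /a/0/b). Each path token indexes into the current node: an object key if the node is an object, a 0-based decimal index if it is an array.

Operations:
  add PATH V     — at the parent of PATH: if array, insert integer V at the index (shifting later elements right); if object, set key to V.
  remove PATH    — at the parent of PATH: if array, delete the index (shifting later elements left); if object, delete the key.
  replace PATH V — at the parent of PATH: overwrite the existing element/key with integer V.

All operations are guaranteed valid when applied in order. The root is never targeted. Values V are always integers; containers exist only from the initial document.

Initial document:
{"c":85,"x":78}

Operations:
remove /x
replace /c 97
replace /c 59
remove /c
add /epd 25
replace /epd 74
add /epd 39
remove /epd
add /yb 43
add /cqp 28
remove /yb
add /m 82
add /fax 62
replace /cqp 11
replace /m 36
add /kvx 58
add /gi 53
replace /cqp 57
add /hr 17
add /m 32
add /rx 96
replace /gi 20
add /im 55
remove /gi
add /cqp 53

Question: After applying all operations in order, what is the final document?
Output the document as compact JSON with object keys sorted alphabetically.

Answer: {"cqp":53,"fax":62,"hr":17,"im":55,"kvx":58,"m":32,"rx":96}

Derivation:
After op 1 (remove /x): {"c":85}
After op 2 (replace /c 97): {"c":97}
After op 3 (replace /c 59): {"c":59}
After op 4 (remove /c): {}
After op 5 (add /epd 25): {"epd":25}
After op 6 (replace /epd 74): {"epd":74}
After op 7 (add /epd 39): {"epd":39}
After op 8 (remove /epd): {}
After op 9 (add /yb 43): {"yb":43}
After op 10 (add /cqp 28): {"cqp":28,"yb":43}
After op 11 (remove /yb): {"cqp":28}
After op 12 (add /m 82): {"cqp":28,"m":82}
After op 13 (add /fax 62): {"cqp":28,"fax":62,"m":82}
After op 14 (replace /cqp 11): {"cqp":11,"fax":62,"m":82}
After op 15 (replace /m 36): {"cqp":11,"fax":62,"m":36}
After op 16 (add /kvx 58): {"cqp":11,"fax":62,"kvx":58,"m":36}
After op 17 (add /gi 53): {"cqp":11,"fax":62,"gi":53,"kvx":58,"m":36}
After op 18 (replace /cqp 57): {"cqp":57,"fax":62,"gi":53,"kvx":58,"m":36}
After op 19 (add /hr 17): {"cqp":57,"fax":62,"gi":53,"hr":17,"kvx":58,"m":36}
After op 20 (add /m 32): {"cqp":57,"fax":62,"gi":53,"hr":17,"kvx":58,"m":32}
After op 21 (add /rx 96): {"cqp":57,"fax":62,"gi":53,"hr":17,"kvx":58,"m":32,"rx":96}
After op 22 (replace /gi 20): {"cqp":57,"fax":62,"gi":20,"hr":17,"kvx":58,"m":32,"rx":96}
After op 23 (add /im 55): {"cqp":57,"fax":62,"gi":20,"hr":17,"im":55,"kvx":58,"m":32,"rx":96}
After op 24 (remove /gi): {"cqp":57,"fax":62,"hr":17,"im":55,"kvx":58,"m":32,"rx":96}
After op 25 (add /cqp 53): {"cqp":53,"fax":62,"hr":17,"im":55,"kvx":58,"m":32,"rx":96}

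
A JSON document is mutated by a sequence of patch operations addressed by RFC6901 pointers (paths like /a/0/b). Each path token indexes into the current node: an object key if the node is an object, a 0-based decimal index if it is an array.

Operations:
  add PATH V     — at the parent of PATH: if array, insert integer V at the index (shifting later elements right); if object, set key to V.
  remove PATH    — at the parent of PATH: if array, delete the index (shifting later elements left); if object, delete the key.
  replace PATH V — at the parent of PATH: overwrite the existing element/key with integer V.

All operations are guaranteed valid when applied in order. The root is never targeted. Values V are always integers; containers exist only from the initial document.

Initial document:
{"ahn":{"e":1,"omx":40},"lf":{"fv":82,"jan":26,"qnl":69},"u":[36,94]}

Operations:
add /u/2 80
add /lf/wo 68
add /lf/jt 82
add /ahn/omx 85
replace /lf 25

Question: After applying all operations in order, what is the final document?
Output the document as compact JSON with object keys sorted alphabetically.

Answer: {"ahn":{"e":1,"omx":85},"lf":25,"u":[36,94,80]}

Derivation:
After op 1 (add /u/2 80): {"ahn":{"e":1,"omx":40},"lf":{"fv":82,"jan":26,"qnl":69},"u":[36,94,80]}
After op 2 (add /lf/wo 68): {"ahn":{"e":1,"omx":40},"lf":{"fv":82,"jan":26,"qnl":69,"wo":68},"u":[36,94,80]}
After op 3 (add /lf/jt 82): {"ahn":{"e":1,"omx":40},"lf":{"fv":82,"jan":26,"jt":82,"qnl":69,"wo":68},"u":[36,94,80]}
After op 4 (add /ahn/omx 85): {"ahn":{"e":1,"omx":85},"lf":{"fv":82,"jan":26,"jt":82,"qnl":69,"wo":68},"u":[36,94,80]}
After op 5 (replace /lf 25): {"ahn":{"e":1,"omx":85},"lf":25,"u":[36,94,80]}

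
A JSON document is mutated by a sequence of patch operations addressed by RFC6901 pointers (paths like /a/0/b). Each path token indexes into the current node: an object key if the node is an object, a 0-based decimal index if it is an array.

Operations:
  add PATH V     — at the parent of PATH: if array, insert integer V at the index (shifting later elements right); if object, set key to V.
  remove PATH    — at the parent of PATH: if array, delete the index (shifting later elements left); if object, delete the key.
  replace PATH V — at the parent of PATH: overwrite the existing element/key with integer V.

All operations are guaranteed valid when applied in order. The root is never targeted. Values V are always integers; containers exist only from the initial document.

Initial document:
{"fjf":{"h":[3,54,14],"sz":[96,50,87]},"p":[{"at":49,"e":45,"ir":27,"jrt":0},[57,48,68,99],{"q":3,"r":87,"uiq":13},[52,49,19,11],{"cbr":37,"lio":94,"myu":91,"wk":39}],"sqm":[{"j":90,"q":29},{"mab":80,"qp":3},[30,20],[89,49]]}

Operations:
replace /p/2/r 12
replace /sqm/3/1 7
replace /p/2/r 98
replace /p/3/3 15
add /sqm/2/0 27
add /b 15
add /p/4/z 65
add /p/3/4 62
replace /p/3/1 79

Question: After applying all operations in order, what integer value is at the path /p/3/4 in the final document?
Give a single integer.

Answer: 62

Derivation:
After op 1 (replace /p/2/r 12): {"fjf":{"h":[3,54,14],"sz":[96,50,87]},"p":[{"at":49,"e":45,"ir":27,"jrt":0},[57,48,68,99],{"q":3,"r":12,"uiq":13},[52,49,19,11],{"cbr":37,"lio":94,"myu":91,"wk":39}],"sqm":[{"j":90,"q":29},{"mab":80,"qp":3},[30,20],[89,49]]}
After op 2 (replace /sqm/3/1 7): {"fjf":{"h":[3,54,14],"sz":[96,50,87]},"p":[{"at":49,"e":45,"ir":27,"jrt":0},[57,48,68,99],{"q":3,"r":12,"uiq":13},[52,49,19,11],{"cbr":37,"lio":94,"myu":91,"wk":39}],"sqm":[{"j":90,"q":29},{"mab":80,"qp":3},[30,20],[89,7]]}
After op 3 (replace /p/2/r 98): {"fjf":{"h":[3,54,14],"sz":[96,50,87]},"p":[{"at":49,"e":45,"ir":27,"jrt":0},[57,48,68,99],{"q":3,"r":98,"uiq":13},[52,49,19,11],{"cbr":37,"lio":94,"myu":91,"wk":39}],"sqm":[{"j":90,"q":29},{"mab":80,"qp":3},[30,20],[89,7]]}
After op 4 (replace /p/3/3 15): {"fjf":{"h":[3,54,14],"sz":[96,50,87]},"p":[{"at":49,"e":45,"ir":27,"jrt":0},[57,48,68,99],{"q":3,"r":98,"uiq":13},[52,49,19,15],{"cbr":37,"lio":94,"myu":91,"wk":39}],"sqm":[{"j":90,"q":29},{"mab":80,"qp":3},[30,20],[89,7]]}
After op 5 (add /sqm/2/0 27): {"fjf":{"h":[3,54,14],"sz":[96,50,87]},"p":[{"at":49,"e":45,"ir":27,"jrt":0},[57,48,68,99],{"q":3,"r":98,"uiq":13},[52,49,19,15],{"cbr":37,"lio":94,"myu":91,"wk":39}],"sqm":[{"j":90,"q":29},{"mab":80,"qp":3},[27,30,20],[89,7]]}
After op 6 (add /b 15): {"b":15,"fjf":{"h":[3,54,14],"sz":[96,50,87]},"p":[{"at":49,"e":45,"ir":27,"jrt":0},[57,48,68,99],{"q":3,"r":98,"uiq":13},[52,49,19,15],{"cbr":37,"lio":94,"myu":91,"wk":39}],"sqm":[{"j":90,"q":29},{"mab":80,"qp":3},[27,30,20],[89,7]]}
After op 7 (add /p/4/z 65): {"b":15,"fjf":{"h":[3,54,14],"sz":[96,50,87]},"p":[{"at":49,"e":45,"ir":27,"jrt":0},[57,48,68,99],{"q":3,"r":98,"uiq":13},[52,49,19,15],{"cbr":37,"lio":94,"myu":91,"wk":39,"z":65}],"sqm":[{"j":90,"q":29},{"mab":80,"qp":3},[27,30,20],[89,7]]}
After op 8 (add /p/3/4 62): {"b":15,"fjf":{"h":[3,54,14],"sz":[96,50,87]},"p":[{"at":49,"e":45,"ir":27,"jrt":0},[57,48,68,99],{"q":3,"r":98,"uiq":13},[52,49,19,15,62],{"cbr":37,"lio":94,"myu":91,"wk":39,"z":65}],"sqm":[{"j":90,"q":29},{"mab":80,"qp":3},[27,30,20],[89,7]]}
After op 9 (replace /p/3/1 79): {"b":15,"fjf":{"h":[3,54,14],"sz":[96,50,87]},"p":[{"at":49,"e":45,"ir":27,"jrt":0},[57,48,68,99],{"q":3,"r":98,"uiq":13},[52,79,19,15,62],{"cbr":37,"lio":94,"myu":91,"wk":39,"z":65}],"sqm":[{"j":90,"q":29},{"mab":80,"qp":3},[27,30,20],[89,7]]}
Value at /p/3/4: 62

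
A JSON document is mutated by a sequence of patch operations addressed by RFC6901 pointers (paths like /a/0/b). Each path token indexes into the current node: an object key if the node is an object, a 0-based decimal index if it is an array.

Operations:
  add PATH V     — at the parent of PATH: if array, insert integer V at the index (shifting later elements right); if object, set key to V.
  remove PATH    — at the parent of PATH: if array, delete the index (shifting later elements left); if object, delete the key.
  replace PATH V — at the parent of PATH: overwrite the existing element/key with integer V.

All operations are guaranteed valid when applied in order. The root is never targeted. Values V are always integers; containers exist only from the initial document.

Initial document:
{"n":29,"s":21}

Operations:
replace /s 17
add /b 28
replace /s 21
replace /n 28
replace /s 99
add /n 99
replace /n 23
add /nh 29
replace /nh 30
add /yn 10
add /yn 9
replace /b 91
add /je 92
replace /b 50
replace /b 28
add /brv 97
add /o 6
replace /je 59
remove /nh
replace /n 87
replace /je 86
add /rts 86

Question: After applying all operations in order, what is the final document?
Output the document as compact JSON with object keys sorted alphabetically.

Answer: {"b":28,"brv":97,"je":86,"n":87,"o":6,"rts":86,"s":99,"yn":9}

Derivation:
After op 1 (replace /s 17): {"n":29,"s":17}
After op 2 (add /b 28): {"b":28,"n":29,"s":17}
After op 3 (replace /s 21): {"b":28,"n":29,"s":21}
After op 4 (replace /n 28): {"b":28,"n":28,"s":21}
After op 5 (replace /s 99): {"b":28,"n":28,"s":99}
After op 6 (add /n 99): {"b":28,"n":99,"s":99}
After op 7 (replace /n 23): {"b":28,"n":23,"s":99}
After op 8 (add /nh 29): {"b":28,"n":23,"nh":29,"s":99}
After op 9 (replace /nh 30): {"b":28,"n":23,"nh":30,"s":99}
After op 10 (add /yn 10): {"b":28,"n":23,"nh":30,"s":99,"yn":10}
After op 11 (add /yn 9): {"b":28,"n":23,"nh":30,"s":99,"yn":9}
After op 12 (replace /b 91): {"b":91,"n":23,"nh":30,"s":99,"yn":9}
After op 13 (add /je 92): {"b":91,"je":92,"n":23,"nh":30,"s":99,"yn":9}
After op 14 (replace /b 50): {"b":50,"je":92,"n":23,"nh":30,"s":99,"yn":9}
After op 15 (replace /b 28): {"b":28,"je":92,"n":23,"nh":30,"s":99,"yn":9}
After op 16 (add /brv 97): {"b":28,"brv":97,"je":92,"n":23,"nh":30,"s":99,"yn":9}
After op 17 (add /o 6): {"b":28,"brv":97,"je":92,"n":23,"nh":30,"o":6,"s":99,"yn":9}
After op 18 (replace /je 59): {"b":28,"brv":97,"je":59,"n":23,"nh":30,"o":6,"s":99,"yn":9}
After op 19 (remove /nh): {"b":28,"brv":97,"je":59,"n":23,"o":6,"s":99,"yn":9}
After op 20 (replace /n 87): {"b":28,"brv":97,"je":59,"n":87,"o":6,"s":99,"yn":9}
After op 21 (replace /je 86): {"b":28,"brv":97,"je":86,"n":87,"o":6,"s":99,"yn":9}
After op 22 (add /rts 86): {"b":28,"brv":97,"je":86,"n":87,"o":6,"rts":86,"s":99,"yn":9}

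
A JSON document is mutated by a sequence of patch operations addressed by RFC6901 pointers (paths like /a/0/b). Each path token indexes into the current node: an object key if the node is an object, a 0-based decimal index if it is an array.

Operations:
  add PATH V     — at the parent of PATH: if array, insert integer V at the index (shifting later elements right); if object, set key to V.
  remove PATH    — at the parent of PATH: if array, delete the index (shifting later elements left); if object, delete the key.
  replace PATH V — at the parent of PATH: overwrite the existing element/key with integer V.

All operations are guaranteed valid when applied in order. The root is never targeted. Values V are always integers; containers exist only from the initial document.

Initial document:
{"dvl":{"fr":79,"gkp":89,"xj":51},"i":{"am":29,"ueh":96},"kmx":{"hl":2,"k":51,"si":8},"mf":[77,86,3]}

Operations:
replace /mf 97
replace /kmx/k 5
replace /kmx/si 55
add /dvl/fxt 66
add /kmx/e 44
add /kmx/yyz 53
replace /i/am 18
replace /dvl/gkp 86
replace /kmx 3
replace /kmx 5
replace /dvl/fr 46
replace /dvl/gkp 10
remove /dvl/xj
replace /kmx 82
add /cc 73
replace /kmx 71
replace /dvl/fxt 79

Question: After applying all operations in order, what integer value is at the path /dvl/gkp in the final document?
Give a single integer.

After op 1 (replace /mf 97): {"dvl":{"fr":79,"gkp":89,"xj":51},"i":{"am":29,"ueh":96},"kmx":{"hl":2,"k":51,"si":8},"mf":97}
After op 2 (replace /kmx/k 5): {"dvl":{"fr":79,"gkp":89,"xj":51},"i":{"am":29,"ueh":96},"kmx":{"hl":2,"k":5,"si":8},"mf":97}
After op 3 (replace /kmx/si 55): {"dvl":{"fr":79,"gkp":89,"xj":51},"i":{"am":29,"ueh":96},"kmx":{"hl":2,"k":5,"si":55},"mf":97}
After op 4 (add /dvl/fxt 66): {"dvl":{"fr":79,"fxt":66,"gkp":89,"xj":51},"i":{"am":29,"ueh":96},"kmx":{"hl":2,"k":5,"si":55},"mf":97}
After op 5 (add /kmx/e 44): {"dvl":{"fr":79,"fxt":66,"gkp":89,"xj":51},"i":{"am":29,"ueh":96},"kmx":{"e":44,"hl":2,"k":5,"si":55},"mf":97}
After op 6 (add /kmx/yyz 53): {"dvl":{"fr":79,"fxt":66,"gkp":89,"xj":51},"i":{"am":29,"ueh":96},"kmx":{"e":44,"hl":2,"k":5,"si":55,"yyz":53},"mf":97}
After op 7 (replace /i/am 18): {"dvl":{"fr":79,"fxt":66,"gkp":89,"xj":51},"i":{"am":18,"ueh":96},"kmx":{"e":44,"hl":2,"k":5,"si":55,"yyz":53},"mf":97}
After op 8 (replace /dvl/gkp 86): {"dvl":{"fr":79,"fxt":66,"gkp":86,"xj":51},"i":{"am":18,"ueh":96},"kmx":{"e":44,"hl":2,"k":5,"si":55,"yyz":53},"mf":97}
After op 9 (replace /kmx 3): {"dvl":{"fr":79,"fxt":66,"gkp":86,"xj":51},"i":{"am":18,"ueh":96},"kmx":3,"mf":97}
After op 10 (replace /kmx 5): {"dvl":{"fr":79,"fxt":66,"gkp":86,"xj":51},"i":{"am":18,"ueh":96},"kmx":5,"mf":97}
After op 11 (replace /dvl/fr 46): {"dvl":{"fr":46,"fxt":66,"gkp":86,"xj":51},"i":{"am":18,"ueh":96},"kmx":5,"mf":97}
After op 12 (replace /dvl/gkp 10): {"dvl":{"fr":46,"fxt":66,"gkp":10,"xj":51},"i":{"am":18,"ueh":96},"kmx":5,"mf":97}
After op 13 (remove /dvl/xj): {"dvl":{"fr":46,"fxt":66,"gkp":10},"i":{"am":18,"ueh":96},"kmx":5,"mf":97}
After op 14 (replace /kmx 82): {"dvl":{"fr":46,"fxt":66,"gkp":10},"i":{"am":18,"ueh":96},"kmx":82,"mf":97}
After op 15 (add /cc 73): {"cc":73,"dvl":{"fr":46,"fxt":66,"gkp":10},"i":{"am":18,"ueh":96},"kmx":82,"mf":97}
After op 16 (replace /kmx 71): {"cc":73,"dvl":{"fr":46,"fxt":66,"gkp":10},"i":{"am":18,"ueh":96},"kmx":71,"mf":97}
After op 17 (replace /dvl/fxt 79): {"cc":73,"dvl":{"fr":46,"fxt":79,"gkp":10},"i":{"am":18,"ueh":96},"kmx":71,"mf":97}
Value at /dvl/gkp: 10

Answer: 10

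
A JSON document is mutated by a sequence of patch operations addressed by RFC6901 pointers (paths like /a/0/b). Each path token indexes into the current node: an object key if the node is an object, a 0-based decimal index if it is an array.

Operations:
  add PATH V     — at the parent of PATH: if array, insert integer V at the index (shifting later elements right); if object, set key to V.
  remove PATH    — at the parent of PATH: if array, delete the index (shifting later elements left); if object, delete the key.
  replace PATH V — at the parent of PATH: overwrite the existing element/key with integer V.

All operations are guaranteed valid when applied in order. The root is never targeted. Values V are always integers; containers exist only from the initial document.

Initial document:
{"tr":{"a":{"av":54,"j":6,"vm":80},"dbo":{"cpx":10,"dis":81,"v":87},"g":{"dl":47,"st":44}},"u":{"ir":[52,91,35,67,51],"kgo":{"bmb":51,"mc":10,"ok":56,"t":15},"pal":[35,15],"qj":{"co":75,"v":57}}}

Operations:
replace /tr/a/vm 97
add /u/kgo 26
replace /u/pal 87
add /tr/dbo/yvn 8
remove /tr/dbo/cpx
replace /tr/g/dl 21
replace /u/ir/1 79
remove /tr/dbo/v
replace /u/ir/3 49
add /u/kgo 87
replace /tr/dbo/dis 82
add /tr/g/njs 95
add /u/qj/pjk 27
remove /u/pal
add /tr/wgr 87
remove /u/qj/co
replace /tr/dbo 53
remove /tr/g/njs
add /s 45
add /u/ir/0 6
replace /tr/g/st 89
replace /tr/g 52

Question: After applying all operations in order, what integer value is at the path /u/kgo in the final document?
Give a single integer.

After op 1 (replace /tr/a/vm 97): {"tr":{"a":{"av":54,"j":6,"vm":97},"dbo":{"cpx":10,"dis":81,"v":87},"g":{"dl":47,"st":44}},"u":{"ir":[52,91,35,67,51],"kgo":{"bmb":51,"mc":10,"ok":56,"t":15},"pal":[35,15],"qj":{"co":75,"v":57}}}
After op 2 (add /u/kgo 26): {"tr":{"a":{"av":54,"j":6,"vm":97},"dbo":{"cpx":10,"dis":81,"v":87},"g":{"dl":47,"st":44}},"u":{"ir":[52,91,35,67,51],"kgo":26,"pal":[35,15],"qj":{"co":75,"v":57}}}
After op 3 (replace /u/pal 87): {"tr":{"a":{"av":54,"j":6,"vm":97},"dbo":{"cpx":10,"dis":81,"v":87},"g":{"dl":47,"st":44}},"u":{"ir":[52,91,35,67,51],"kgo":26,"pal":87,"qj":{"co":75,"v":57}}}
After op 4 (add /tr/dbo/yvn 8): {"tr":{"a":{"av":54,"j":6,"vm":97},"dbo":{"cpx":10,"dis":81,"v":87,"yvn":8},"g":{"dl":47,"st":44}},"u":{"ir":[52,91,35,67,51],"kgo":26,"pal":87,"qj":{"co":75,"v":57}}}
After op 5 (remove /tr/dbo/cpx): {"tr":{"a":{"av":54,"j":6,"vm":97},"dbo":{"dis":81,"v":87,"yvn":8},"g":{"dl":47,"st":44}},"u":{"ir":[52,91,35,67,51],"kgo":26,"pal":87,"qj":{"co":75,"v":57}}}
After op 6 (replace /tr/g/dl 21): {"tr":{"a":{"av":54,"j":6,"vm":97},"dbo":{"dis":81,"v":87,"yvn":8},"g":{"dl":21,"st":44}},"u":{"ir":[52,91,35,67,51],"kgo":26,"pal":87,"qj":{"co":75,"v":57}}}
After op 7 (replace /u/ir/1 79): {"tr":{"a":{"av":54,"j":6,"vm":97},"dbo":{"dis":81,"v":87,"yvn":8},"g":{"dl":21,"st":44}},"u":{"ir":[52,79,35,67,51],"kgo":26,"pal":87,"qj":{"co":75,"v":57}}}
After op 8 (remove /tr/dbo/v): {"tr":{"a":{"av":54,"j":6,"vm":97},"dbo":{"dis":81,"yvn":8},"g":{"dl":21,"st":44}},"u":{"ir":[52,79,35,67,51],"kgo":26,"pal":87,"qj":{"co":75,"v":57}}}
After op 9 (replace /u/ir/3 49): {"tr":{"a":{"av":54,"j":6,"vm":97},"dbo":{"dis":81,"yvn":8},"g":{"dl":21,"st":44}},"u":{"ir":[52,79,35,49,51],"kgo":26,"pal":87,"qj":{"co":75,"v":57}}}
After op 10 (add /u/kgo 87): {"tr":{"a":{"av":54,"j":6,"vm":97},"dbo":{"dis":81,"yvn":8},"g":{"dl":21,"st":44}},"u":{"ir":[52,79,35,49,51],"kgo":87,"pal":87,"qj":{"co":75,"v":57}}}
After op 11 (replace /tr/dbo/dis 82): {"tr":{"a":{"av":54,"j":6,"vm":97},"dbo":{"dis":82,"yvn":8},"g":{"dl":21,"st":44}},"u":{"ir":[52,79,35,49,51],"kgo":87,"pal":87,"qj":{"co":75,"v":57}}}
After op 12 (add /tr/g/njs 95): {"tr":{"a":{"av":54,"j":6,"vm":97},"dbo":{"dis":82,"yvn":8},"g":{"dl":21,"njs":95,"st":44}},"u":{"ir":[52,79,35,49,51],"kgo":87,"pal":87,"qj":{"co":75,"v":57}}}
After op 13 (add /u/qj/pjk 27): {"tr":{"a":{"av":54,"j":6,"vm":97},"dbo":{"dis":82,"yvn":8},"g":{"dl":21,"njs":95,"st":44}},"u":{"ir":[52,79,35,49,51],"kgo":87,"pal":87,"qj":{"co":75,"pjk":27,"v":57}}}
After op 14 (remove /u/pal): {"tr":{"a":{"av":54,"j":6,"vm":97},"dbo":{"dis":82,"yvn":8},"g":{"dl":21,"njs":95,"st":44}},"u":{"ir":[52,79,35,49,51],"kgo":87,"qj":{"co":75,"pjk":27,"v":57}}}
After op 15 (add /tr/wgr 87): {"tr":{"a":{"av":54,"j":6,"vm":97},"dbo":{"dis":82,"yvn":8},"g":{"dl":21,"njs":95,"st":44},"wgr":87},"u":{"ir":[52,79,35,49,51],"kgo":87,"qj":{"co":75,"pjk":27,"v":57}}}
After op 16 (remove /u/qj/co): {"tr":{"a":{"av":54,"j":6,"vm":97},"dbo":{"dis":82,"yvn":8},"g":{"dl":21,"njs":95,"st":44},"wgr":87},"u":{"ir":[52,79,35,49,51],"kgo":87,"qj":{"pjk":27,"v":57}}}
After op 17 (replace /tr/dbo 53): {"tr":{"a":{"av":54,"j":6,"vm":97},"dbo":53,"g":{"dl":21,"njs":95,"st":44},"wgr":87},"u":{"ir":[52,79,35,49,51],"kgo":87,"qj":{"pjk":27,"v":57}}}
After op 18 (remove /tr/g/njs): {"tr":{"a":{"av":54,"j":6,"vm":97},"dbo":53,"g":{"dl":21,"st":44},"wgr":87},"u":{"ir":[52,79,35,49,51],"kgo":87,"qj":{"pjk":27,"v":57}}}
After op 19 (add /s 45): {"s":45,"tr":{"a":{"av":54,"j":6,"vm":97},"dbo":53,"g":{"dl":21,"st":44},"wgr":87},"u":{"ir":[52,79,35,49,51],"kgo":87,"qj":{"pjk":27,"v":57}}}
After op 20 (add /u/ir/0 6): {"s":45,"tr":{"a":{"av":54,"j":6,"vm":97},"dbo":53,"g":{"dl":21,"st":44},"wgr":87},"u":{"ir":[6,52,79,35,49,51],"kgo":87,"qj":{"pjk":27,"v":57}}}
After op 21 (replace /tr/g/st 89): {"s":45,"tr":{"a":{"av":54,"j":6,"vm":97},"dbo":53,"g":{"dl":21,"st":89},"wgr":87},"u":{"ir":[6,52,79,35,49,51],"kgo":87,"qj":{"pjk":27,"v":57}}}
After op 22 (replace /tr/g 52): {"s":45,"tr":{"a":{"av":54,"j":6,"vm":97},"dbo":53,"g":52,"wgr":87},"u":{"ir":[6,52,79,35,49,51],"kgo":87,"qj":{"pjk":27,"v":57}}}
Value at /u/kgo: 87

Answer: 87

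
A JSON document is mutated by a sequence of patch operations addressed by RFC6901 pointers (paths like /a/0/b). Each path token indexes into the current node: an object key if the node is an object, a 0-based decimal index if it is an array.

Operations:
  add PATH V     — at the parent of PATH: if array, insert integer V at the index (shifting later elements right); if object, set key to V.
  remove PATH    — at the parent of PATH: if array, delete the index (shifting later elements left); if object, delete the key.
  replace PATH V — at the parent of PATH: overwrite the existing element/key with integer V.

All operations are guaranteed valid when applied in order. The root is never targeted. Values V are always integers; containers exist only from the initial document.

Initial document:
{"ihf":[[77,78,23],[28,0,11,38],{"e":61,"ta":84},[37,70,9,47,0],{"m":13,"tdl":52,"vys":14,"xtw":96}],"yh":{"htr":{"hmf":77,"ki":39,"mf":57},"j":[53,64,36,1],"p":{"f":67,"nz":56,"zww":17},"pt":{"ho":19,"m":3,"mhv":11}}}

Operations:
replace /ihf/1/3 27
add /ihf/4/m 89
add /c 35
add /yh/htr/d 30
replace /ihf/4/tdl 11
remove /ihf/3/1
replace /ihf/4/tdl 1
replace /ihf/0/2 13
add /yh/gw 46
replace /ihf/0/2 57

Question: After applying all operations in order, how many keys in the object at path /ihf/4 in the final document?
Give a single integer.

Answer: 4

Derivation:
After op 1 (replace /ihf/1/3 27): {"ihf":[[77,78,23],[28,0,11,27],{"e":61,"ta":84},[37,70,9,47,0],{"m":13,"tdl":52,"vys":14,"xtw":96}],"yh":{"htr":{"hmf":77,"ki":39,"mf":57},"j":[53,64,36,1],"p":{"f":67,"nz":56,"zww":17},"pt":{"ho":19,"m":3,"mhv":11}}}
After op 2 (add /ihf/4/m 89): {"ihf":[[77,78,23],[28,0,11,27],{"e":61,"ta":84},[37,70,9,47,0],{"m":89,"tdl":52,"vys":14,"xtw":96}],"yh":{"htr":{"hmf":77,"ki":39,"mf":57},"j":[53,64,36,1],"p":{"f":67,"nz":56,"zww":17},"pt":{"ho":19,"m":3,"mhv":11}}}
After op 3 (add /c 35): {"c":35,"ihf":[[77,78,23],[28,0,11,27],{"e":61,"ta":84},[37,70,9,47,0],{"m":89,"tdl":52,"vys":14,"xtw":96}],"yh":{"htr":{"hmf":77,"ki":39,"mf":57},"j":[53,64,36,1],"p":{"f":67,"nz":56,"zww":17},"pt":{"ho":19,"m":3,"mhv":11}}}
After op 4 (add /yh/htr/d 30): {"c":35,"ihf":[[77,78,23],[28,0,11,27],{"e":61,"ta":84},[37,70,9,47,0],{"m":89,"tdl":52,"vys":14,"xtw":96}],"yh":{"htr":{"d":30,"hmf":77,"ki":39,"mf":57},"j":[53,64,36,1],"p":{"f":67,"nz":56,"zww":17},"pt":{"ho":19,"m":3,"mhv":11}}}
After op 5 (replace /ihf/4/tdl 11): {"c":35,"ihf":[[77,78,23],[28,0,11,27],{"e":61,"ta":84},[37,70,9,47,0],{"m":89,"tdl":11,"vys":14,"xtw":96}],"yh":{"htr":{"d":30,"hmf":77,"ki":39,"mf":57},"j":[53,64,36,1],"p":{"f":67,"nz":56,"zww":17},"pt":{"ho":19,"m":3,"mhv":11}}}
After op 6 (remove /ihf/3/1): {"c":35,"ihf":[[77,78,23],[28,0,11,27],{"e":61,"ta":84},[37,9,47,0],{"m":89,"tdl":11,"vys":14,"xtw":96}],"yh":{"htr":{"d":30,"hmf":77,"ki":39,"mf":57},"j":[53,64,36,1],"p":{"f":67,"nz":56,"zww":17},"pt":{"ho":19,"m":3,"mhv":11}}}
After op 7 (replace /ihf/4/tdl 1): {"c":35,"ihf":[[77,78,23],[28,0,11,27],{"e":61,"ta":84},[37,9,47,0],{"m":89,"tdl":1,"vys":14,"xtw":96}],"yh":{"htr":{"d":30,"hmf":77,"ki":39,"mf":57},"j":[53,64,36,1],"p":{"f":67,"nz":56,"zww":17},"pt":{"ho":19,"m":3,"mhv":11}}}
After op 8 (replace /ihf/0/2 13): {"c":35,"ihf":[[77,78,13],[28,0,11,27],{"e":61,"ta":84},[37,9,47,0],{"m":89,"tdl":1,"vys":14,"xtw":96}],"yh":{"htr":{"d":30,"hmf":77,"ki":39,"mf":57},"j":[53,64,36,1],"p":{"f":67,"nz":56,"zww":17},"pt":{"ho":19,"m":3,"mhv":11}}}
After op 9 (add /yh/gw 46): {"c":35,"ihf":[[77,78,13],[28,0,11,27],{"e":61,"ta":84},[37,9,47,0],{"m":89,"tdl":1,"vys":14,"xtw":96}],"yh":{"gw":46,"htr":{"d":30,"hmf":77,"ki":39,"mf":57},"j":[53,64,36,1],"p":{"f":67,"nz":56,"zww":17},"pt":{"ho":19,"m":3,"mhv":11}}}
After op 10 (replace /ihf/0/2 57): {"c":35,"ihf":[[77,78,57],[28,0,11,27],{"e":61,"ta":84},[37,9,47,0],{"m":89,"tdl":1,"vys":14,"xtw":96}],"yh":{"gw":46,"htr":{"d":30,"hmf":77,"ki":39,"mf":57},"j":[53,64,36,1],"p":{"f":67,"nz":56,"zww":17},"pt":{"ho":19,"m":3,"mhv":11}}}
Size at path /ihf/4: 4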